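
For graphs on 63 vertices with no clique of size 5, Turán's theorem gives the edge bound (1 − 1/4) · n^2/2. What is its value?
Turán density bound = (3/4) · 63^2/2 = 11907/8 ≈ 1488.375

Turán's theorem: ex(n, K_{r+1}) is achieved by the complete r-partite Turán graph T(n, r) with parts as balanced as possible, and is at most (1 − 1/r) · n^2/2. For r = 4, n = 63: the density bound is (3/4) · 3969/2 = 11907/8 ≈ 1488.375. The integer-valued extremum is e(T(63, 4)) = 1488, which is strictly less than the density bound 11907/8 since 4 ∤ 63 (the parts of T(63, 4) cannot all be equal).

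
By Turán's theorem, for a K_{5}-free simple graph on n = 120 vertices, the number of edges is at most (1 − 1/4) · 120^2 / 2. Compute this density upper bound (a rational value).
Turán density bound = (3/4) · 120^2/2 = 5400

Turán's theorem: ex(n, K_{r+1}) is achieved by the complete r-partite Turán graph T(n, r) with parts as balanced as possible, and is at most (1 − 1/r) · n^2/2. For r = 4, n = 120: the density bound is (3/4) · 14400/2 = 5400. Since 4 ∣ 120, the Turán graph T(120, 4) has parts of equal size 30, and its edge count e(T(120, 4)) = 5400 attains the density bound exactly.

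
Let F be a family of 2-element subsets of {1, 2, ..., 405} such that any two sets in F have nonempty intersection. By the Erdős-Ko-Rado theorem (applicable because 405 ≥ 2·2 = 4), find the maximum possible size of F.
max |F| = C(404, 1) = 404

Erdős-Ko-Rado (1961): when n ≥ 2k, max |F| = C(n−1, k−1). The bound is attained by the star {A : i ∈ A} for any fixed i ∈ [n]. Here C(405−1, 2−1) = C(404, 1) = 404.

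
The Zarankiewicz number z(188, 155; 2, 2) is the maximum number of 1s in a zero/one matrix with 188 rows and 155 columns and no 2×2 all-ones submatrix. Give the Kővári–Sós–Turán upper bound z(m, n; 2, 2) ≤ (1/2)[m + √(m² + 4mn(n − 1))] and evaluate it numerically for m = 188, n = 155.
z(188, 155; 2, 2) ≤ (1/2)[188 + √(188² + 4·188·155·154)] = (1/2)[188 + √17985584] = 2214.4707

Kővári–Sós–Turán: let r_1, ..., r_188 be the row sums and z = Σ r_i the total number of 1s. Each pair of columns can share at most one row with both entries 1 (else a 2×2 all-ones block appears), so Σ_i C(r_i, 2) ≤ C(155, 2) = 11935. By convexity Σ_i C(r_i, 2) ≥ 188·C(z/188, 2) = z(z − 188)/(2·188), giving z² − 188z − 188·155·154 ≤ 0 and hence z ≤ (1/2)[188 + √(35344 + 4·4487560)] = (1/2)[188 + √17985584] ≈ (1/2)(188 + 4240.9414) = 2214.4707.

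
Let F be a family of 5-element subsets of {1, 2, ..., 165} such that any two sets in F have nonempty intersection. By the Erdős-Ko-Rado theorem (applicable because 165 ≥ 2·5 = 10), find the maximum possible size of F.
max |F| = C(164, 4) = 29051001

Erdős-Ko-Rado (1961): when n ≥ 2k, max |F| = C(n−1, k−1). The bound is attained by the star {A : i ∈ A} for any fixed i ∈ [n]. Here C(165−1, 5−1) = C(164, 4) = 29051001.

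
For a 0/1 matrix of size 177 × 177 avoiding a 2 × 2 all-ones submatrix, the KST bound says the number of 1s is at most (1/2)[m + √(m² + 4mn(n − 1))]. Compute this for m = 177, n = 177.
z(177, 177; 2, 2) ≤ (1/2)[177 + √(177² + 4·177·177·176)] = (1/2)[177 + √22086945] = 2438.3375

Kővári–Sós–Turán: let r_1, ..., r_177 be the row sums and z = Σ r_i the total number of 1s. Each pair of columns can share at most one row with both entries 1 (else a 2×2 all-ones block appears), so Σ_i C(r_i, 2) ≤ C(177, 2) = 15576. By convexity Σ_i C(r_i, 2) ≥ 177·C(z/177, 2) = z(z − 177)/(2·177), giving z² − 177z − 177·177·176 ≤ 0 and hence z ≤ (1/2)[177 + √(31329 + 4·5513904)] = (1/2)[177 + √22086945] ≈ (1/2)(177 + 4699.675) = 2438.3375.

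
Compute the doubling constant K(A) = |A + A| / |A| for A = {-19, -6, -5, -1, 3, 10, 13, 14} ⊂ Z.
K = |A + A| / |A| = 31/8

Enumerate A + A = {a + b : a, b ∈ A}. With |A| = 8, there are |A|^2 = 64 ordered sum pairs; collecting distinct values, A + A = {-38, -25, -24, -20, -16, -12, -11, -10, -9, -7, -6, -5, -3, -2, 2, 4, 5, 6, 7, 8, 9, 12, 13, 16, 17, 20, 23, 24, 26, 27, 28}, so |A + A| = 31. Thus K = 31/8. For comparison, the minimum possible |A + A| over all 8-element sets is 2·8 − 1 = 15 (so min K = 15/8), attained only by arithmetic progressions.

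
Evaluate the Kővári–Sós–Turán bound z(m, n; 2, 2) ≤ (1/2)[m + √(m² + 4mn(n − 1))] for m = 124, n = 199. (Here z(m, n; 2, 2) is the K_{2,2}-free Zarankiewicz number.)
z(124, 199; 2, 2) ≤ (1/2)[124 + √(124² + 4·124·199·198)] = (1/2)[124 + √19558768] = 2273.2648

Kővári–Sós–Turán: let r_1, ..., r_124 be the row sums and z = Σ r_i the total number of 1s. Each pair of columns can share at most one row with both entries 1 (else a 2×2 all-ones block appears), so Σ_i C(r_i, 2) ≤ C(199, 2) = 19701. By convexity Σ_i C(r_i, 2) ≥ 124·C(z/124, 2) = z(z − 124)/(2·124), giving z² − 124z − 124·199·198 ≤ 0 and hence z ≤ (1/2)[124 + √(15376 + 4·4885848)] = (1/2)[124 + √19558768] ≈ (1/2)(124 + 4422.5296) = 2273.2648.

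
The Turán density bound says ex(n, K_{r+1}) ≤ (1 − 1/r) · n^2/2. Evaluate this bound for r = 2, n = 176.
Turán density bound = (1/2) · 176^2/2 = 7744

Turán's theorem: ex(n, K_{r+1}) is achieved by the complete r-partite Turán graph T(n, r) with parts as balanced as possible, and is at most (1 − 1/r) · n^2/2. For r = 2, n = 176: the density bound is (1/2) · 30976/2 = 7744. Since 2 ∣ 176, the Turán graph T(176, 2) has parts of equal size 88, and its edge count e(T(176, 2)) = 7744 attains the density bound exactly.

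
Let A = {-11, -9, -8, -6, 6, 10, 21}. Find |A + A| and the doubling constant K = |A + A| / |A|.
K = |A + A| / |A| = 26/7

Enumerate A + A = {a + b : a, b ∈ A}. With |A| = 7, there are |A|^2 = 49 ordered sum pairs; collecting distinct values, A + A = {-22, -20, -19, -18, -17, -16, -15, -14, -12, -5, -3, -2, -1, 0, 1, 2, 4, 10, 12, 13, 15, 16, 20, 27, 31, 42}, so |A + A| = 26. Thus K = 26/7. For comparison, the minimum possible |A + A| over all 7-element sets is 2·7 − 1 = 13 (so min K = 13/7), attained only by arithmetic progressions.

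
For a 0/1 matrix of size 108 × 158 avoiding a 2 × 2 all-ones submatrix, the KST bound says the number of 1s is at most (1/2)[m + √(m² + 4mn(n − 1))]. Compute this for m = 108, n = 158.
z(108, 158; 2, 2) ≤ (1/2)[108 + √(108² + 4·108·158·157)] = (1/2)[108 + √10727856] = 1691.6703

Kővári–Sós–Turán: let r_1, ..., r_108 be the row sums and z = Σ r_i the total number of 1s. Each pair of columns can share at most one row with both entries 1 (else a 2×2 all-ones block appears), so Σ_i C(r_i, 2) ≤ C(158, 2) = 12403. By convexity Σ_i C(r_i, 2) ≥ 108·C(z/108, 2) = z(z − 108)/(2·108), giving z² − 108z − 108·158·157 ≤ 0 and hence z ≤ (1/2)[108 + √(11664 + 4·2679048)] = (1/2)[108 + √10727856] ≈ (1/2)(108 + 3275.3406) = 1691.6703.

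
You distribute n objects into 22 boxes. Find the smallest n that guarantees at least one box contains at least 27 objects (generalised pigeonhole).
n = (27 − 1)·22 + 1 = 573

By the generalised pigeonhole principle, to guarantee some box contains ≥ r objects we need more than (r − 1) · k objects total. Threshold: n = (r − 1) · k + 1. With r = 27 and k = 22: n = 26 · 22 + 1 = 572 + 1 = 573. For n = 572 = 26 · 22, we can put exactly 26 objects in every box, avoiding 27 in any single one — so 573 is tight.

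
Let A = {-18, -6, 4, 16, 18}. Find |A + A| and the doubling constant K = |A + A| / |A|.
K = |A + A| / |A| = 14/5

Enumerate A + A = {a + b : a, b ∈ A}. With |A| = 5, there are |A|^2 = 25 ordered sum pairs; collecting distinct values, A + A = {-36, -24, -14, -12, -2, 0, 8, 10, 12, 20, 22, 32, 34, 36}, so |A + A| = 14. Thus K = 14/5. For comparison, the minimum possible |A + A| over all 5-element sets is 2·5 − 1 = 9 (so min K = 9/5), attained only by arithmetic progressions.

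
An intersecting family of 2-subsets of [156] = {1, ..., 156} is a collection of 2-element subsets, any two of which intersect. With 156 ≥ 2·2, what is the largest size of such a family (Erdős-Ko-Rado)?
max |F| = C(155, 1) = 155

The Erdős-Ko-Rado theorem states: for n ≥ 2k, an intersecting family of k-subsets of an n-element set has size at most C(n − 1, k − 1), with equality for 'star' families {A ⊆ [n] : |A| = k, i ∈ A} (fix an element i). For n = 156, k = 2: C(155, 1) = 155.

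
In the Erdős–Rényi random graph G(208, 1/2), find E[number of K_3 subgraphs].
E[# K_3] = C(208, 3) · (1/2)^C(3, 2) = 1478256 / 2^3 = 184782

For each 3-subset S of vertices (there are C(208, 3) = 1478256 such S), let X_S = 1 if S induces a K_3 (all C(3, 2) = 3 edges present). Then P(X_S = 1) = (1/2)^3 = 1/8. By linearity of expectation, E[# K_3] = C(208, 3) · (1/2)^3 = 1478256 / 8 = 184782.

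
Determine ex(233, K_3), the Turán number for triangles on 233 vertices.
ex(233, K_3) = ⌊233^2/4⌋ = 13572

Mantel (1907): a triangle-free graph on n vertices has at most ⌊n^2/4⌋ edges, with equality for the complete bipartite graph K_{⌊n/2⌋, ⌈n/2⌉}. For n = 233: ⌊233^2/4⌋ = ⌊54289/4⌋ = 13572. The extremal graph is K_{116, 117}, which has 116·117 = 13572 edges.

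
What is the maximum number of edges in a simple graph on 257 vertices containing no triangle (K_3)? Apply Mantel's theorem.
ex(257, K_3) = ⌊257^2/4⌋ = 16512

Mantel (1907): a triangle-free graph on n vertices has at most ⌊n^2/4⌋ edges, with equality for the complete bipartite graph K_{⌊n/2⌋, ⌈n/2⌉}. For n = 257: ⌊257^2/4⌋ = ⌊66049/4⌋ = 16512. The extremal graph is K_{128, 129}, which has 128·129 = 16512 edges.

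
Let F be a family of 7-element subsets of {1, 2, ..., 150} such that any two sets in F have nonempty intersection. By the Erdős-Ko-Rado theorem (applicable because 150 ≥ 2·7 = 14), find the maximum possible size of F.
max |F| = C(149, 6) = 13725120696

The Erdős-Ko-Rado theorem states: for n ≥ 2k, an intersecting family of k-subsets of an n-element set has size at most C(n − 1, k − 1), with equality for 'star' families {A ⊆ [n] : |A| = k, i ∈ A} (fix an element i). For n = 150, k = 7: C(149, 6) = 13725120696.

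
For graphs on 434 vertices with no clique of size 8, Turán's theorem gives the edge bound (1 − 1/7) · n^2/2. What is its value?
Turán density bound = (6/7) · 434^2/2 = 80724

Turán's theorem: ex(n, K_{r+1}) is achieved by the complete r-partite Turán graph T(n, r) with parts as balanced as possible, and is at most (1 − 1/r) · n^2/2. For r = 7, n = 434: the density bound is (6/7) · 188356/2 = 80724. Since 7 ∣ 434, the Turán graph T(434, 7) has parts of equal size 62, and its edge count e(T(434, 7)) = 80724 attains the density bound exactly.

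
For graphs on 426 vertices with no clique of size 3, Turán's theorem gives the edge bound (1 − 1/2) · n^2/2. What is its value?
Turán density bound = (1/2) · 426^2/2 = 45369

Turán's theorem: ex(n, K_{r+1}) is achieved by the complete r-partite Turán graph T(n, r) with parts as balanced as possible, and is at most (1 − 1/r) · n^2/2. For r = 2, n = 426: the density bound is (1/2) · 181476/2 = 45369. Since 2 ∣ 426, the Turán graph T(426, 2) has parts of equal size 213, and its edge count e(T(426, 2)) = 45369 attains the density bound exactly.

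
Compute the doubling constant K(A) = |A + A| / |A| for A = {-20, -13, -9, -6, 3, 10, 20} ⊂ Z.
K = |A + A| / |A| = 25/7

Enumerate A + A = {a + b : a, b ∈ A}. With |A| = 7, there are |A|^2 = 49 ordered sum pairs; collecting distinct values, A + A = {-40, -33, -29, -26, -22, -19, -18, -17, -15, -12, -10, -6, -3, 0, 1, 4, 6, 7, 11, 13, 14, 20, 23, 30, 40}, so |A + A| = 25. Thus K = 25/7. For comparison, the minimum possible |A + A| over all 7-element sets is 2·7 − 1 = 13 (so min K = 13/7), attained only by arithmetic progressions.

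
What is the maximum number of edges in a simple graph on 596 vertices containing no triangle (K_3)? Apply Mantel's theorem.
ex(596, K_3) = ⌊596^2/4⌋ = 88804

Mantel (1907): a triangle-free graph on n vertices has at most ⌊n^2/4⌋ edges, with equality for the complete bipartite graph K_{⌊n/2⌋, ⌈n/2⌉}. For n = 596: ⌊596^2/4⌋ = ⌊355216/4⌋ = 88804. The extremal graph is K_{298, 298}, which has 298·298 = 88804 edges.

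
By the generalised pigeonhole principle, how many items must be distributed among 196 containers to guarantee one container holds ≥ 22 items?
n = (22 − 1)·196 + 1 = 4117

By the generalised pigeonhole principle, to guarantee some box contains ≥ r objects we need more than (r − 1) · k objects total. Threshold: n = (r − 1) · k + 1. With r = 22 and k = 196: n = 21 · 196 + 1 = 4116 + 1 = 4117. For n = 4116 = 21 · 196, we can put exactly 21 objects in every box, avoiding 22 in any single one — so 4117 is tight.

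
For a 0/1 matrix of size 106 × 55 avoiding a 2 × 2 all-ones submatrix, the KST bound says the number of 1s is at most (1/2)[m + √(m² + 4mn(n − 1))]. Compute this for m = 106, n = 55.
z(106, 55; 2, 2) ≤ (1/2)[106 + √(106² + 4·106·55·54)] = (1/2)[106 + √1270516] = 616.5858

Kővári–Sós–Turán: let r_1, ..., r_106 be the row sums and z = Σ r_i the total number of 1s. Each pair of columns can share at most one row with both entries 1 (else a 2×2 all-ones block appears), so Σ_i C(r_i, 2) ≤ C(55, 2) = 1485. By convexity Σ_i C(r_i, 2) ≥ 106·C(z/106, 2) = z(z − 106)/(2·106), giving z² − 106z − 106·55·54 ≤ 0 and hence z ≤ (1/2)[106 + √(11236 + 4·314820)] = (1/2)[106 + √1270516] ≈ (1/2)(106 + 1127.1717) = 616.5858.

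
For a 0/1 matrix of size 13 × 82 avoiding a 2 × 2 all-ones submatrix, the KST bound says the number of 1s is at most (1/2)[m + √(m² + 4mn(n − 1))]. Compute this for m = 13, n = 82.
z(13, 82; 2, 2) ≤ (1/2)[13 + √(13² + 4·13·82·81)] = (1/2)[13 + √345553] = 300.4188

Kővári–Sós–Turán: let r_1, ..., r_13 be the row sums and z = Σ r_i the total number of 1s. Each pair of columns can share at most one row with both entries 1 (else a 2×2 all-ones block appears), so Σ_i C(r_i, 2) ≤ C(82, 2) = 3321. By convexity Σ_i C(r_i, 2) ≥ 13·C(z/13, 2) = z(z − 13)/(2·13), giving z² − 13z − 13·82·81 ≤ 0 and hence z ≤ (1/2)[13 + √(169 + 4·86346)] = (1/2)[13 + √345553] ≈ (1/2)(13 + 587.8376) = 300.4188.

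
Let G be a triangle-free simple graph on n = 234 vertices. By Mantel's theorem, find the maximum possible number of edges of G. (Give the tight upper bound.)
ex(234, K_3) = ⌊234^2/4⌋ = 13689

Mantel (1907): a triangle-free graph on n vertices has at most ⌊n^2/4⌋ edges, with equality for the complete bipartite graph K_{⌊n/2⌋, ⌈n/2⌉}. For n = 234: ⌊234^2/4⌋ = ⌊54756/4⌋ = 13689. The extremal graph is K_{117, 117}, which has 117·117 = 13689 edges.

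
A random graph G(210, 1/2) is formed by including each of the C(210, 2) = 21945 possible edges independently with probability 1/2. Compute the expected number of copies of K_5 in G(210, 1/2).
E[# K_5] = C(210, 5) · (1/2)^C(5, 2) = 3244032792 / 2^10 = 405504099/128 = 3168000.7734375

For each 5-subset S of vertices (there are C(210, 5) = 3244032792 such S), let X_S = 1 if S induces a K_5 (all C(5, 2) = 10 edges present). Then P(X_S = 1) = (1/2)^10 = 1/1024. By linearity of expectation, E[# K_5] = C(210, 5) · (1/2)^10 = 3244032792 / 1024 = 405504099/128 = 3168000.7734375.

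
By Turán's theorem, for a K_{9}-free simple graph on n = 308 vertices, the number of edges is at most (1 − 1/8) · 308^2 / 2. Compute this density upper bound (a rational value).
Turán density bound = (7/8) · 308^2/2 = 41503

Turán's theorem: ex(n, K_{r+1}) is achieved by the complete r-partite Turán graph T(n, r) with parts as balanced as possible, and is at most (1 − 1/r) · n^2/2. For r = 8, n = 308: the density bound is (7/8) · 94864/2 = 41503. The integer-valued extremum is e(T(308, 8)) = 41502, which is strictly less than the density bound 41503 since 8 ∤ 308 (the parts of T(308, 8) cannot all be equal).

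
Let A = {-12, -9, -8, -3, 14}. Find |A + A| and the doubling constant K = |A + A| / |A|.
K = |A + A| / |A| = 15/5 = 3

Enumerate A + A = {a + b : a, b ∈ A}. With |A| = 5, there are |A|^2 = 25 ordered sum pairs; collecting distinct values, A + A = {-24, -21, -20, -18, -17, -16, -15, -12, -11, -6, 2, 5, 6, 11, 28}, so |A + A| = 15. Thus K = 15/5 = 3. For comparison, the minimum possible |A + A| over all 5-element sets is 2·5 − 1 = 9 (so min K = 9/5), attained only by arithmetic progressions.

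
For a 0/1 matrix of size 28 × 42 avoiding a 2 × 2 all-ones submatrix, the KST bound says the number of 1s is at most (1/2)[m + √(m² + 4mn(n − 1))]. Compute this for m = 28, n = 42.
z(28, 42; 2, 2) ≤ (1/2)[28 + √(28² + 4·28·42·41)] = (1/2)[28 + √193648] = 234.0273

Kővári–Sós–Turán: let r_1, ..., r_28 be the row sums and z = Σ r_i the total number of 1s. Each pair of columns can share at most one row with both entries 1 (else a 2×2 all-ones block appears), so Σ_i C(r_i, 2) ≤ C(42, 2) = 861. By convexity Σ_i C(r_i, 2) ≥ 28·C(z/28, 2) = z(z − 28)/(2·28), giving z² − 28z − 28·42·41 ≤ 0 and hence z ≤ (1/2)[28 + √(784 + 4·48216)] = (1/2)[28 + √193648] ≈ (1/2)(28 + 440.0545) = 234.0273.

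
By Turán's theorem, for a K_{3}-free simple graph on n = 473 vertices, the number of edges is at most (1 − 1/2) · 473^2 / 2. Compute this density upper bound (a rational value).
Turán density bound = (1/2) · 473^2/2 = 223729/4 ≈ 55932.25

Turán's theorem: ex(n, K_{r+1}) is achieved by the complete r-partite Turán graph T(n, r) with parts as balanced as possible, and is at most (1 − 1/r) · n^2/2. For r = 2, n = 473: the density bound is (1/2) · 223729/2 = 223729/4 ≈ 55932.25. The integer-valued extremum is e(T(473, 2)) = 55932, which is strictly less than the density bound 223729/4 since 2 ∤ 473 (the parts of T(473, 2) cannot all be equal).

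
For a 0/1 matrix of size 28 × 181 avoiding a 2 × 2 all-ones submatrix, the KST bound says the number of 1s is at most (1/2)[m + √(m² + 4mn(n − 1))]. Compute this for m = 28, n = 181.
z(28, 181; 2, 2) ≤ (1/2)[28 + √(28² + 4·28·181·180)] = (1/2)[28 + √3649744] = 969.2152

Kővári–Sós–Turán: let r_1, ..., r_28 be the row sums and z = Σ r_i the total number of 1s. Each pair of columns can share at most one row with both entries 1 (else a 2×2 all-ones block appears), so Σ_i C(r_i, 2) ≤ C(181, 2) = 16290. By convexity Σ_i C(r_i, 2) ≥ 28·C(z/28, 2) = z(z − 28)/(2·28), giving z² − 28z − 28·181·180 ≤ 0 and hence z ≤ (1/2)[28 + √(784 + 4·912240)] = (1/2)[28 + √3649744] ≈ (1/2)(28 + 1910.4303) = 969.2152.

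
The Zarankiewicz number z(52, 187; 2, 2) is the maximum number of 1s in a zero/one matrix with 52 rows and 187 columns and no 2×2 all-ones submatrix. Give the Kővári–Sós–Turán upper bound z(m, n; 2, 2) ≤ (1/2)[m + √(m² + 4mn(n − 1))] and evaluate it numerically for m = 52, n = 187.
z(52, 187; 2, 2) ≤ (1/2)[52 + √(52² + 4·52·187·186)] = (1/2)[52 + √7237360] = 1371.1171

Kővári–Sós–Turán: let r_1, ..., r_52 be the row sums and z = Σ r_i the total number of 1s. Each pair of columns can share at most one row with both entries 1 (else a 2×2 all-ones block appears), so Σ_i C(r_i, 2) ≤ C(187, 2) = 17391. By convexity Σ_i C(r_i, 2) ≥ 52·C(z/52, 2) = z(z − 52)/(2·52), giving z² − 52z − 52·187·186 ≤ 0 and hence z ≤ (1/2)[52 + √(2704 + 4·1808664)] = (1/2)[52 + √7237360] ≈ (1/2)(52 + 2690.2342) = 1371.1171.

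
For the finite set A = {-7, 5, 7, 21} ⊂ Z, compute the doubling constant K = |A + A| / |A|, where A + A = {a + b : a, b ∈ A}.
K = |A + A| / |A| = 9/4

Enumerate A + A = {a + b : a, b ∈ A}. With |A| = 4, there are |A|^2 = 16 ordered sum pairs; collecting distinct values, A + A = {-14, -2, 0, 10, 12, 14, 26, 28, 42}, so |A + A| = 9. Thus K = 9/4. For comparison, the minimum possible |A + A| over all 4-element sets is 2·4 − 1 = 7 (so min K = 7/4), attained only by arithmetic progressions.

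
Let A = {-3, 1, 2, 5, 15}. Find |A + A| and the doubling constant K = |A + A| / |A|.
K = |A + A| / |A| = 14/5

Enumerate A + A = {a + b : a, b ∈ A}. With |A| = 5, there are |A|^2 = 25 ordered sum pairs; collecting distinct values, A + A = {-6, -2, -1, 2, 3, 4, 6, 7, 10, 12, 16, 17, 20, 30}, so |A + A| = 14. Thus K = 14/5. For comparison, the minimum possible |A + A| over all 5-element sets is 2·5 − 1 = 9 (so min K = 9/5), attained only by arithmetic progressions.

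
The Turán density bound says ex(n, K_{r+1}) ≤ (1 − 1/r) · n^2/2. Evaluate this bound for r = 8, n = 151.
Turán density bound = (7/8) · 151^2/2 = 159607/16 ≈ 9975.4375

Turán's theorem: ex(n, K_{r+1}) is achieved by the complete r-partite Turán graph T(n, r) with parts as balanced as possible, and is at most (1 − 1/r) · n^2/2. For r = 8, n = 151: the density bound is (7/8) · 22801/2 = 159607/16 ≈ 9975.4375. The integer-valued extremum is e(T(151, 8)) = 9975, which is strictly less than the density bound 159607/16 since 8 ∤ 151 (the parts of T(151, 8) cannot all be equal).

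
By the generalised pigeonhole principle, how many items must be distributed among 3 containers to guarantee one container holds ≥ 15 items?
n = (15 − 1)·3 + 1 = 43

By the generalised pigeonhole principle, to guarantee some box contains ≥ r objects we need more than (r − 1) · k objects total. Threshold: n = (r − 1) · k + 1. With r = 15 and k = 3: n = 14 · 3 + 1 = 42 + 1 = 43. For n = 42 = 14 · 3, we can put exactly 14 objects in every box, avoiding 15 in any single one — so 43 is tight.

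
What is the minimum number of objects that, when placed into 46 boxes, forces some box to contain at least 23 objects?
n = (23 − 1)·46 + 1 = 1013

By the generalised pigeonhole principle, to guarantee some box contains ≥ r objects we need more than (r − 1) · k objects total. Threshold: n = (r − 1) · k + 1. With r = 23 and k = 46: n = 22 · 46 + 1 = 1012 + 1 = 1013. For n = 1012 = 22 · 46, we can put exactly 22 objects in every box, avoiding 23 in any single one — so 1013 is tight.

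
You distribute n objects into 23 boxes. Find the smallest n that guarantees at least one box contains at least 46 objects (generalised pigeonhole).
n = (46 − 1)·23 + 1 = 1036

By the generalised pigeonhole principle, to guarantee some box contains ≥ r objects we need more than (r − 1) · k objects total. Threshold: n = (r − 1) · k + 1. With r = 46 and k = 23: n = 45 · 23 + 1 = 1035 + 1 = 1036. For n = 1035 = 45 · 23, we can put exactly 45 objects in every box, avoiding 46 in any single one — so 1036 is tight.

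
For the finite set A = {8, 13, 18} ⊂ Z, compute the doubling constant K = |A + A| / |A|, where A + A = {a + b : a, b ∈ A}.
K = |A + A| / |A| = 5/3

Enumerate A + A = {a + b : a, b ∈ A}. With |A| = 3, there are |A|^2 = 9 ordered sum pairs; collecting distinct values, A + A = {16, 21, 26, 31, 36}, so |A + A| = 5. Thus K = 5/3. Here |A + A| = 2|A| − 1 = 5, the minimum possible — so K = 5/3 is minimal, which holds iff A is an arithmetic progression.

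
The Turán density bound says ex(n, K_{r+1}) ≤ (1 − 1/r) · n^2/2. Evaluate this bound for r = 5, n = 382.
Turán density bound = (4/5) · 382^2/2 = 291848/5 ≈ 58369.6

Turán's theorem: ex(n, K_{r+1}) is achieved by the complete r-partite Turán graph T(n, r) with parts as balanced as possible, and is at most (1 − 1/r) · n^2/2. For r = 5, n = 382: the density bound is (4/5) · 145924/2 = 291848/5 ≈ 58369.6. The integer-valued extremum is e(T(382, 5)) = 58369, which is strictly less than the density bound 291848/5 since 5 ∤ 382 (the parts of T(382, 5) cannot all be equal).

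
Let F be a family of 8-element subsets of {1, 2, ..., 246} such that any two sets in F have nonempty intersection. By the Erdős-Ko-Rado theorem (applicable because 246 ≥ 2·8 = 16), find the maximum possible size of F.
max |F| = C(245, 7) = 9642134806920

Erdős-Ko-Rado (1961): when n ≥ 2k, max |F| = C(n−1, k−1). The bound is attained by the star {A : i ∈ A} for any fixed i ∈ [n]. Here C(246−1, 8−1) = C(245, 7) = 9642134806920.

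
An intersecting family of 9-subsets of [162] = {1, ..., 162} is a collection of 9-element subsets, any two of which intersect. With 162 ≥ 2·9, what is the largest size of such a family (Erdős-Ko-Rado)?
max |F| = C(161, 8) = 9383313279340

Erdős-Ko-Rado (1961): when n ≥ 2k, max |F| = C(n−1, k−1). The bound is attained by the star {A : i ∈ A} for any fixed i ∈ [n]. Here C(162−1, 9−1) = C(161, 8) = 9383313279340.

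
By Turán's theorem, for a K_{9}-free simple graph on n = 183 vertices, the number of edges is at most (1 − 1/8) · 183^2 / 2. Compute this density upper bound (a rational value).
Turán density bound = (7/8) · 183^2/2 = 234423/16 ≈ 14651.4375

Turán's theorem: ex(n, K_{r+1}) is achieved by the complete r-partite Turán graph T(n, r) with parts as balanced as possible, and is at most (1 − 1/r) · n^2/2. For r = 8, n = 183: the density bound is (7/8) · 33489/2 = 234423/16 ≈ 14651.4375. The integer-valued extremum is e(T(183, 8)) = 14651, which is strictly less than the density bound 234423/16 since 8 ∤ 183 (the parts of T(183, 8) cannot all be equal).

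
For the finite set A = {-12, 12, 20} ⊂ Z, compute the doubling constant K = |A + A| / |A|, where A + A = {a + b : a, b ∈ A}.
K = |A + A| / |A| = 6/3 = 2

Enumerate A + A = {a + b : a, b ∈ A}. With |A| = 3, there are |A|^2 = 9 ordered sum pairs; collecting distinct values, A + A = {-24, 0, 8, 24, 32, 40}, so |A + A| = 6. Thus K = 6/3 = 2. For comparison, the minimum possible |A + A| over all 3-element sets is 2·3 − 1 = 5 (so min K = 5/3), attained only by arithmetic progressions.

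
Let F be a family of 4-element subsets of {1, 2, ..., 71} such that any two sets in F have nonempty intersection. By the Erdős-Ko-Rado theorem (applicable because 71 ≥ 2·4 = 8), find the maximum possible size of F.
max |F| = C(70, 3) = 54740

The Erdős-Ko-Rado theorem states: for n ≥ 2k, an intersecting family of k-subsets of an n-element set has size at most C(n − 1, k − 1), with equality for 'star' families {A ⊆ [n] : |A| = k, i ∈ A} (fix an element i). For n = 71, k = 4: C(70, 3) = 54740.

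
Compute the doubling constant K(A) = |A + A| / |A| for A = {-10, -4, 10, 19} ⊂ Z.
K = |A + A| / |A| = 10/4 = 5/2

Enumerate A + A = {a + b : a, b ∈ A}. With |A| = 4, there are |A|^2 = 16 ordered sum pairs; collecting distinct values, A + A = {-20, -14, -8, 0, 6, 9, 15, 20, 29, 38}, so |A + A| = 10. Thus K = 10/4 = 5/2. For comparison, the minimum possible |A + A| over all 4-element sets is 2·4 − 1 = 7 (so min K = 7/4), attained only by arithmetic progressions.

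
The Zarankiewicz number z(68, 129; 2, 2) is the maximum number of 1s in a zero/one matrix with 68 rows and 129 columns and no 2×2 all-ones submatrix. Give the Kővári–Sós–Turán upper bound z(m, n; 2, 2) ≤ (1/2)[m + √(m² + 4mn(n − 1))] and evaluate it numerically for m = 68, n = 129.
z(68, 129; 2, 2) ≤ (1/2)[68 + √(68² + 4·68·129·128)] = (1/2)[68 + √4495888] = 1094.1755

Kővári–Sós–Turán: let r_1, ..., r_68 be the row sums and z = Σ r_i the total number of 1s. Each pair of columns can share at most one row with both entries 1 (else a 2×2 all-ones block appears), so Σ_i C(r_i, 2) ≤ C(129, 2) = 8256. By convexity Σ_i C(r_i, 2) ≥ 68·C(z/68, 2) = z(z − 68)/(2·68), giving z² − 68z − 68·129·128 ≤ 0 and hence z ≤ (1/2)[68 + √(4624 + 4·1122816)] = (1/2)[68 + √4495888] ≈ (1/2)(68 + 2120.3509) = 1094.1755.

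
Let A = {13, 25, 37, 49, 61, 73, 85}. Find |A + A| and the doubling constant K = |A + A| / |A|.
K = |A + A| / |A| = 13/7

Enumerate A + A = {a + b : a, b ∈ A}. With |A| = 7, there are |A|^2 = 49 ordered sum pairs; collecting distinct values, A + A = {26, 38, 50, 62, 74, 86, 98, 110, 122, 134, 146, 158, 170}, so |A + A| = 13. Thus K = 13/7. Here |A + A| = 2|A| − 1 = 13, the minimum possible — so K = 13/7 is minimal, which holds iff A is an arithmetic progression.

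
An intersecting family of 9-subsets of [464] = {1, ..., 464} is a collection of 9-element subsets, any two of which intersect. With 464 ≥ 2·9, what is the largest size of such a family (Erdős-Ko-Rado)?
max |F| = C(463, 8) = 49285640682439227

The Erdős-Ko-Rado theorem states: for n ≥ 2k, an intersecting family of k-subsets of an n-element set has size at most C(n − 1, k − 1), with equality for 'star' families {A ⊆ [n] : |A| = k, i ∈ A} (fix an element i). For n = 464, k = 9: C(463, 8) = 49285640682439227.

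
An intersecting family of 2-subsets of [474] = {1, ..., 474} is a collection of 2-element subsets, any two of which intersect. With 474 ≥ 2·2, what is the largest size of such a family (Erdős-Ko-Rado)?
max |F| = C(473, 1) = 473

Erdős-Ko-Rado (1961): when n ≥ 2k, max |F| = C(n−1, k−1). The bound is attained by the star {A : i ∈ A} for any fixed i ∈ [n]. Here C(474−1, 2−1) = C(473, 1) = 473.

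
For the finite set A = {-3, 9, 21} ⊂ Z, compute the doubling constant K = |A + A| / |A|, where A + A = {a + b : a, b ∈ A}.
K = |A + A| / |A| = 5/3

Enumerate A + A = {a + b : a, b ∈ A}. With |A| = 3, there are |A|^2 = 9 ordered sum pairs; collecting distinct values, A + A = {-6, 6, 18, 30, 42}, so |A + A| = 5. Thus K = 5/3. Here |A + A| = 2|A| − 1 = 5, the minimum possible — so K = 5/3 is minimal, which holds iff A is an arithmetic progression.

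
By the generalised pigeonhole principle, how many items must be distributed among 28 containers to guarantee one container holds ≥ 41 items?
n = (41 − 1)·28 + 1 = 1121

By the generalised pigeonhole principle, to guarantee some box contains ≥ r objects we need more than (r − 1) · k objects total. Threshold: n = (r − 1) · k + 1. With r = 41 and k = 28: n = 40 · 28 + 1 = 1120 + 1 = 1121. For n = 1120 = 40 · 28, we can put exactly 40 objects in every box, avoiding 41 in any single one — so 1121 is tight.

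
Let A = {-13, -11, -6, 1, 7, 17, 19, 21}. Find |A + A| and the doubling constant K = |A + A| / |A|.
K = |A + A| / |A| = 31/8

Enumerate A + A = {a + b : a, b ∈ A}. With |A| = 8, there are |A|^2 = 64 ordered sum pairs; collecting distinct values, A + A = {-26, -24, -22, -19, -17, -12, -10, -6, -5, -4, 1, 2, 4, 6, 8, 10, 11, 13, 14, 15, 18, 20, 22, 24, 26, 28, 34, 36, 38, 40, 42}, so |A + A| = 31. Thus K = 31/8. For comparison, the minimum possible |A + A| over all 8-element sets is 2·8 − 1 = 15 (so min K = 15/8), attained only by arithmetic progressions.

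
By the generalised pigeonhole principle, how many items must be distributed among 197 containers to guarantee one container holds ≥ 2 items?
n = (2 − 1)·197 + 1 = 198

By the generalised pigeonhole principle, to guarantee some box contains ≥ r objects we need more than (r − 1) · k objects total. Threshold: n = (r − 1) · k + 1. With r = 2 and k = 197: n = 1 · 197 + 1 = 197 + 1 = 198. For n = 197 = 1 · 197, we can put exactly 1 objects in every box, avoiding 2 in any single one — so 198 is tight.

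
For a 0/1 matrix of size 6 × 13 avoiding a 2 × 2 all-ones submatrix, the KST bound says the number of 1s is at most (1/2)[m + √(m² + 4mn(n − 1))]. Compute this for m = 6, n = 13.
z(6, 13; 2, 2) ≤ (1/2)[6 + √(6² + 4·6·13·12)] = (1/2)[6 + √3780] = 33.7409

Kővári–Sós–Turán: let r_1, ..., r_6 be the row sums and z = Σ r_i the total number of 1s. Each pair of columns can share at most one row with both entries 1 (else a 2×2 all-ones block appears), so Σ_i C(r_i, 2) ≤ C(13, 2) = 78. By convexity Σ_i C(r_i, 2) ≥ 6·C(z/6, 2) = z(z − 6)/(2·6), giving z² − 6z − 6·13·12 ≤ 0 and hence z ≤ (1/2)[6 + √(36 + 4·936)] = (1/2)[6 + √3780] ≈ (1/2)(6 + 61.4817) = 33.7409.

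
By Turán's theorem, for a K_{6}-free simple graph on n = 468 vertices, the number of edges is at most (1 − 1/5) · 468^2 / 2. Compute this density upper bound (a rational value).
Turán density bound = (4/5) · 468^2/2 = 438048/5 ≈ 87609.6

Turán's theorem: ex(n, K_{r+1}) is achieved by the complete r-partite Turán graph T(n, r) with parts as balanced as possible, and is at most (1 − 1/r) · n^2/2. For r = 5, n = 468: the density bound is (4/5) · 219024/2 = 438048/5 ≈ 87609.6. The integer-valued extremum is e(T(468, 5)) = 87609, which is strictly less than the density bound 438048/5 since 5 ∤ 468 (the parts of T(468, 5) cannot all be equal).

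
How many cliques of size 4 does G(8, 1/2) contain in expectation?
E[# K_4] = C(8, 4) · (1/2)^C(4, 2) = 70 / 2^6 = 35/32 = 1.09375

For each 4-subset S of vertices (there are C(8, 4) = 70 such S), let X_S = 1 if S induces a K_4 (all C(4, 2) = 6 edges present). Then P(X_S = 1) = (1/2)^6 = 1/64. By linearity of expectation, E[# K_4] = C(8, 4) · (1/2)^6 = 70 / 64 = 35/32 = 1.09375.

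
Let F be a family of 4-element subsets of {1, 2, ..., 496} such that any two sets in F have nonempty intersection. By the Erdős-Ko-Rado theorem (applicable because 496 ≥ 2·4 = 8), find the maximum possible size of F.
max |F| = C(495, 3) = 20092215

Erdős-Ko-Rado (1961): when n ≥ 2k, max |F| = C(n−1, k−1). The bound is attained by the star {A : i ∈ A} for any fixed i ∈ [n]. Here C(496−1, 4−1) = C(495, 3) = 20092215.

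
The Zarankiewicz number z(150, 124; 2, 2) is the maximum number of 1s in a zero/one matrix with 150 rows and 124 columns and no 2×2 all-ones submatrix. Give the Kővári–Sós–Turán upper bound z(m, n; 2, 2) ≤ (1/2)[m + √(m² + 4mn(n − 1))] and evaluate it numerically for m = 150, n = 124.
z(150, 124; 2, 2) ≤ (1/2)[150 + √(150² + 4·150·124·123)] = (1/2)[150 + √9173700] = 1589.4058

Kővári–Sós–Turán: let r_1, ..., r_150 be the row sums and z = Σ r_i the total number of 1s. Each pair of columns can share at most one row with both entries 1 (else a 2×2 all-ones block appears), so Σ_i C(r_i, 2) ≤ C(124, 2) = 7626. By convexity Σ_i C(r_i, 2) ≥ 150·C(z/150, 2) = z(z − 150)/(2·150), giving z² − 150z − 150·124·123 ≤ 0 and hence z ≤ (1/2)[150 + √(22500 + 4·2287800)] = (1/2)[150 + √9173700] ≈ (1/2)(150 + 3028.8116) = 1589.4058.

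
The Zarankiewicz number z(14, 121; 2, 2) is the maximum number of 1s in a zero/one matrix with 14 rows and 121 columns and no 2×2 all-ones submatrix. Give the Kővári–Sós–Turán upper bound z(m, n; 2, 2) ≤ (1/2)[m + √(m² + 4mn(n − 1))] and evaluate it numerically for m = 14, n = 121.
z(14, 121; 2, 2) ≤ (1/2)[14 + √(14² + 4·14·121·120)] = (1/2)[14 + √813316] = 457.9202

Kővári–Sós–Turán: let r_1, ..., r_14 be the row sums and z = Σ r_i the total number of 1s. Each pair of columns can share at most one row with both entries 1 (else a 2×2 all-ones block appears), so Σ_i C(r_i, 2) ≤ C(121, 2) = 7260. By convexity Σ_i C(r_i, 2) ≥ 14·C(z/14, 2) = z(z − 14)/(2·14), giving z² − 14z − 14·121·120 ≤ 0 and hence z ≤ (1/2)[14 + √(196 + 4·203280)] = (1/2)[14 + √813316] ≈ (1/2)(14 + 901.8403) = 457.9202.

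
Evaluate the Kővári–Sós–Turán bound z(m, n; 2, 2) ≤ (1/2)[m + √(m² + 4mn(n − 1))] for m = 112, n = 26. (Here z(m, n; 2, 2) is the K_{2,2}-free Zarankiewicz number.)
z(112, 26; 2, 2) ≤ (1/2)[112 + √(112² + 4·112·26·25)] = (1/2)[112 + √303744] = 331.5649

Kővári–Sós–Turán: let r_1, ..., r_112 be the row sums and z = Σ r_i the total number of 1s. Each pair of columns can share at most one row with both entries 1 (else a 2×2 all-ones block appears), so Σ_i C(r_i, 2) ≤ C(26, 2) = 325. By convexity Σ_i C(r_i, 2) ≥ 112·C(z/112, 2) = z(z − 112)/(2·112), giving z² − 112z − 112·26·25 ≤ 0 and hence z ≤ (1/2)[112 + √(12544 + 4·72800)] = (1/2)[112 + √303744] ≈ (1/2)(112 + 551.1297) = 331.5649.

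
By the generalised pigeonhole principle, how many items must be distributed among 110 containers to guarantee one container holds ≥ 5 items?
n = (5 − 1)·110 + 1 = 441

By the generalised pigeonhole principle, to guarantee some box contains ≥ r objects we need more than (r − 1) · k objects total. Threshold: n = (r − 1) · k + 1. With r = 5 and k = 110: n = 4 · 110 + 1 = 440 + 1 = 441. For n = 440 = 4 · 110, we can put exactly 4 objects in every box, avoiding 5 in any single one — so 441 is tight.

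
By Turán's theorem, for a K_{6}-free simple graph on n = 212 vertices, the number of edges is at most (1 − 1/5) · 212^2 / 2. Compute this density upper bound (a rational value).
Turán density bound = (4/5) · 212^2/2 = 89888/5 ≈ 17977.6

Turán's theorem: ex(n, K_{r+1}) is achieved by the complete r-partite Turán graph T(n, r) with parts as balanced as possible, and is at most (1 − 1/r) · n^2/2. For r = 5, n = 212: the density bound is (4/5) · 44944/2 = 89888/5 ≈ 17977.6. The integer-valued extremum is e(T(212, 5)) = 17977, which is strictly less than the density bound 89888/5 since 5 ∤ 212 (the parts of T(212, 5) cannot all be equal).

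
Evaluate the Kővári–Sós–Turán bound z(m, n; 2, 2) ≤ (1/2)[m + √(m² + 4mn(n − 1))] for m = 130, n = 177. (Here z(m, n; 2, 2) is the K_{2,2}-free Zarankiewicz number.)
z(130, 177; 2, 2) ≤ (1/2)[130 + √(130² + 4·130·177·176)] = (1/2)[130 + √16215940] = 2078.451

Kővári–Sós–Turán: let r_1, ..., r_130 be the row sums and z = Σ r_i the total number of 1s. Each pair of columns can share at most one row with both entries 1 (else a 2×2 all-ones block appears), so Σ_i C(r_i, 2) ≤ C(177, 2) = 15576. By convexity Σ_i C(r_i, 2) ≥ 130·C(z/130, 2) = z(z − 130)/(2·130), giving z² − 130z − 130·177·176 ≤ 0 and hence z ≤ (1/2)[130 + √(16900 + 4·4049760)] = (1/2)[130 + √16215940] ≈ (1/2)(130 + 4026.902) = 2078.451.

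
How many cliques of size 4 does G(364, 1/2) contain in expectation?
E[# K_4] = C(364, 4) · (1/2)^C(4, 2) = 719469751 / 2^6 = 11241714.859375

For each 4-subset S of vertices (there are C(364, 4) = 719469751 such S), let X_S = 1 if S induces a K_4 (all C(4, 2) = 6 edges present). Then P(X_S = 1) = (1/2)^6 = 1/64. By linearity of expectation, E[# K_4] = C(364, 4) · (1/2)^6 = 719469751 / 64 = 11241714.859375.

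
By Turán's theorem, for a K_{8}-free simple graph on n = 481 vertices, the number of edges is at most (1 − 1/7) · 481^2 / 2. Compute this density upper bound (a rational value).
Turán density bound = (6/7) · 481^2/2 = 694083/7 ≈ 99154.7143

Turán's theorem: ex(n, K_{r+1}) is achieved by the complete r-partite Turán graph T(n, r) with parts as balanced as possible, and is at most (1 − 1/r) · n^2/2. For r = 7, n = 481: the density bound is (6/7) · 231361/2 = 694083/7 ≈ 99154.7143. The integer-valued extremum is e(T(481, 7)) = 99154, which is strictly less than the density bound 694083/7 since 7 ∤ 481 (the parts of T(481, 7) cannot all be equal).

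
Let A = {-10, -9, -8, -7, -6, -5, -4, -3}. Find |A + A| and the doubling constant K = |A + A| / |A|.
K = |A + A| / |A| = 15/8

Enumerate A + A = {a + b : a, b ∈ A}. With |A| = 8, there are |A|^2 = 64 ordered sum pairs; collecting distinct values, A + A = {-20, -19, -18, -17, -16, -15, -14, -13, -12, -11, -10, -9, -8, -7, -6}, so |A + A| = 15. Thus K = 15/8. Here |A + A| = 2|A| − 1 = 15, the minimum possible — so K = 15/8 is minimal, which holds iff A is an arithmetic progression.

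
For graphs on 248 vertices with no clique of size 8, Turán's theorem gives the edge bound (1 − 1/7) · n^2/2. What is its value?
Turán density bound = (6/7) · 248^2/2 = 184512/7 ≈ 26358.8571

Turán's theorem: ex(n, K_{r+1}) is achieved by the complete r-partite Turán graph T(n, r) with parts as balanced as possible, and is at most (1 − 1/r) · n^2/2. For r = 7, n = 248: the density bound is (6/7) · 61504/2 = 184512/7 ≈ 26358.8571. The integer-valued extremum is e(T(248, 7)) = 26358, which is strictly less than the density bound 184512/7 since 7 ∤ 248 (the parts of T(248, 7) cannot all be equal).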